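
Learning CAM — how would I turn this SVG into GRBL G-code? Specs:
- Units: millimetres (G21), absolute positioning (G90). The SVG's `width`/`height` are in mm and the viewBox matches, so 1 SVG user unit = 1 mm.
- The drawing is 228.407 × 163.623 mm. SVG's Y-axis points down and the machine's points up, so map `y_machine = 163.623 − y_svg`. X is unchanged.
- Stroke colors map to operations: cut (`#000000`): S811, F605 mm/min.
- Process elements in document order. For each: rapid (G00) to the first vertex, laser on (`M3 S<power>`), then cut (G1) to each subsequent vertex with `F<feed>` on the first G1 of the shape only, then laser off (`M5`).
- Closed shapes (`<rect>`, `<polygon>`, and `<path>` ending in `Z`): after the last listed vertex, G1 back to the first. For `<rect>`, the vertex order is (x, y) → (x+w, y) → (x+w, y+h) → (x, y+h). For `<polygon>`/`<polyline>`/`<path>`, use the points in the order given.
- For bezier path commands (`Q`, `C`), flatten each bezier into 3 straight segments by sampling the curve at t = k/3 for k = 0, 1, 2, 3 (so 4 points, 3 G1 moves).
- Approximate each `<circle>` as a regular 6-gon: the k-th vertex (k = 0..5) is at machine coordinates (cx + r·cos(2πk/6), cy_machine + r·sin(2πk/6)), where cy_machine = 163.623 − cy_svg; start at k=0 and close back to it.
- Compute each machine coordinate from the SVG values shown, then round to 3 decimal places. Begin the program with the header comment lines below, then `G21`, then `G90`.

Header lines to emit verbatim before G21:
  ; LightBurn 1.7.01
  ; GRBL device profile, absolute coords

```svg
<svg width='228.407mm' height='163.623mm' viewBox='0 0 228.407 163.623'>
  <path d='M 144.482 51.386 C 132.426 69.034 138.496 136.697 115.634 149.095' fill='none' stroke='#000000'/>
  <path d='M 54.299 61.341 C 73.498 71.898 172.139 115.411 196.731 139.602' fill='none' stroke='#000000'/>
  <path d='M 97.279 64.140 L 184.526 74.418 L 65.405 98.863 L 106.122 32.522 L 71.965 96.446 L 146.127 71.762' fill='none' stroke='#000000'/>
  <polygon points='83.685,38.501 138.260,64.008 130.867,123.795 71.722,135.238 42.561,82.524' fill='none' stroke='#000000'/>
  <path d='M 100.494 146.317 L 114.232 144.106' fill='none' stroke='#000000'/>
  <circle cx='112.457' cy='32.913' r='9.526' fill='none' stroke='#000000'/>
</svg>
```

; LightBurn 1.7.01
; GRBL device profile, absolute coords
G21
G90
G00 X144.482 Y112.237
M3 S811
G1 X136.725 Y81.817 F605
G1 X130.595 Y41.448
G1 X115.634 Y14.528
M5
G00 X54.299 Y102.282
M3 S811
G1 X94.294 Y82.676 F605
G1 X153.141 Y52.716
G1 X196.731 Y24.021
M5
G00 X97.279 Y99.483
M3 S811
G1 X184.526 Y89.205 F605
G1 X65.405 Y64.760
G1 X106.122 Y131.101
G1 X71.965 Y67.177
G1 X146.127 Y91.861
M5
G00 X83.685 Y125.122
M3 S811
G1 X138.260 Y99.615 F605
G1 X130.867 Y39.828
G1 X71.722 Y28.385
G1 X42.561 Y81.099
G1 X83.685 Y125.122
M5
G00 X100.494 Y17.306
M3 S811
G1 X114.232 Y19.517 F605
M5
G00 X121.983 Y130.710
M3 S811
G1 X117.220 Y138.960 F605
G1 X107.694 Y138.960
G1 X102.931 Y130.710
G1 X107.694 Y122.460
G1 X117.220 Y122.460
G1 X121.983 Y130.710
M5

1 u = 1 mm; y_m = 163.623 − y.

[1] `<path>` cubic bezier, #000000→cut S811 F605: (144.482,112.237) → (136.725,81.817) → (130.595,41.448) → (115.634,14.528)

[2] `<path>` cubic bezier, #000000→cut S811 F605: (54.299,102.282) → (94.294,82.676) → (153.141,52.716) → (196.731,24.021)

[3] `<path>` open polyline, #000000→cut S811 F605: (97.279,99.483) → (184.526,89.205) → (65.405,64.760) → (106.122,131.101) → (71.965,67.177) → (146.127,91.861)

[4] `<polygon>` regular polygon, #000000→cut S811 F605: (83.685,125.122) → (138.260,99.615) → (130.867,39.828) → (71.722,28.385) → (42.561,81.099) → (83.685,125.122) (closed)

[5] `<path>` line segment, #000000→cut S811 F605: (100.494,17.306) → (114.232,19.517)

[6] `<circle>` circle, #000000→cut S811 F605: (121.983,130.710) → (117.220,138.960) → (107.694,138.960) → (102.931,130.710) → (107.694,122.460) → (117.220,122.460) → (121.983,130.710) (closed)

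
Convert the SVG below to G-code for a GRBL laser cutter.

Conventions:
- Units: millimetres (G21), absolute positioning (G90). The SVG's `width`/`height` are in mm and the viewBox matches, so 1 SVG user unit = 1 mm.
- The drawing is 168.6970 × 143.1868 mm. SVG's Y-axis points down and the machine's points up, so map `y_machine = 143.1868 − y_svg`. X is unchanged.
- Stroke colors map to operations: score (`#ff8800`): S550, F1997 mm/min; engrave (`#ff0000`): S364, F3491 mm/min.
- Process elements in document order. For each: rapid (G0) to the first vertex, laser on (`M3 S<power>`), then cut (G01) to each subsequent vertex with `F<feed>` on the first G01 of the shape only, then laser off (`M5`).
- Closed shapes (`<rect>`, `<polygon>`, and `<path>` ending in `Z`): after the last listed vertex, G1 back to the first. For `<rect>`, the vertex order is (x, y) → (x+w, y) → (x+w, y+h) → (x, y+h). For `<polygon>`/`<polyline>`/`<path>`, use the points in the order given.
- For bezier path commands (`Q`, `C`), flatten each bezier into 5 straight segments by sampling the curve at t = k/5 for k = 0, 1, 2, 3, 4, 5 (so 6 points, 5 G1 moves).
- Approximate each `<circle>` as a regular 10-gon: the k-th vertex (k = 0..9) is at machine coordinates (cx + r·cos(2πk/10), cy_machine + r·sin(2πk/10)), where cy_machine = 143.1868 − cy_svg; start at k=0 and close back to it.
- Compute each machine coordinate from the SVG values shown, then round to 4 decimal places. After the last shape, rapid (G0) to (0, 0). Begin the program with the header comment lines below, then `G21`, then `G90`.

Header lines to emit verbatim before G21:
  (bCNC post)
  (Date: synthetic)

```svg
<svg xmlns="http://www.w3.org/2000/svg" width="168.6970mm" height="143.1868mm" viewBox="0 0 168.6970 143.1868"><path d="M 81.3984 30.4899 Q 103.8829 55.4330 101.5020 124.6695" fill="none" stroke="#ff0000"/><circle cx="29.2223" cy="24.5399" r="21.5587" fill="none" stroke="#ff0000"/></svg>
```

viewBox `0 0 168.6970 143.1868` with mm width/height → 1 unit = 1 mm. Flip: y_m = 143.1868 − y_svg.

**Shape 1** — `<path>` quadratic bezier, stroke `#ff0000` → engrave (S364, F3491). Control points (SVG): P0=(81.3984,30.4899), P1=(103.8829,55.4330), P2=(101.5020,124.6695); sampled at t=k/5. Machine vertices: (81.3984,112.6969) → (89.3976,100.9479) → (95.4075,85.6555) → (99.4283,66.8196) → (101.4597,44.4402) → (101.5020,18.5173). Open path.

**Shape 2** — `<circle>` circle, stroke `#ff0000` → engrave (S364, F3491). Machine vertices: (50.7810,118.6469) → (46.6637,131.3188) → (35.8843,139.1504) → (22.5603,139.1504) → (11.7809,131.3188) → (7.6636,118.6469) → (11.7809,105.9750) → (22.5603,98.1434) → (35.8843,98.1434) → (46.6637,105.9750) → (50.7810,118.6469). Closed: final G1 returns to the first vertex.

(bCNC post)
(Date: synthetic)
G21
G90
G0 X81.3984 Y112.6969
M3 S364
G01 X89.3976 Y100.9479 F3491
G01 X95.4075 Y85.6555
G01 X99.4283 Y66.8196
G01 X101.4597 Y44.4402
G01 X101.5020 Y18.5173
M5
G0 X50.7810 Y118.6469
M3 S364
G01 X46.6637 Y131.3188 F3491
G01 X35.8843 Y139.1504
G01 X22.5603 Y139.1504
G01 X11.7809 Y131.3188
G01 X7.6636 Y118.6469
G01 X11.7809 Y105.9750
G01 X22.5603 Y98.1434
G01 X35.8843 Y98.1434
G01 X46.6637 Y105.9750
G01 X50.7810 Y118.6469
M5
G0 X0.0000 Y0.0000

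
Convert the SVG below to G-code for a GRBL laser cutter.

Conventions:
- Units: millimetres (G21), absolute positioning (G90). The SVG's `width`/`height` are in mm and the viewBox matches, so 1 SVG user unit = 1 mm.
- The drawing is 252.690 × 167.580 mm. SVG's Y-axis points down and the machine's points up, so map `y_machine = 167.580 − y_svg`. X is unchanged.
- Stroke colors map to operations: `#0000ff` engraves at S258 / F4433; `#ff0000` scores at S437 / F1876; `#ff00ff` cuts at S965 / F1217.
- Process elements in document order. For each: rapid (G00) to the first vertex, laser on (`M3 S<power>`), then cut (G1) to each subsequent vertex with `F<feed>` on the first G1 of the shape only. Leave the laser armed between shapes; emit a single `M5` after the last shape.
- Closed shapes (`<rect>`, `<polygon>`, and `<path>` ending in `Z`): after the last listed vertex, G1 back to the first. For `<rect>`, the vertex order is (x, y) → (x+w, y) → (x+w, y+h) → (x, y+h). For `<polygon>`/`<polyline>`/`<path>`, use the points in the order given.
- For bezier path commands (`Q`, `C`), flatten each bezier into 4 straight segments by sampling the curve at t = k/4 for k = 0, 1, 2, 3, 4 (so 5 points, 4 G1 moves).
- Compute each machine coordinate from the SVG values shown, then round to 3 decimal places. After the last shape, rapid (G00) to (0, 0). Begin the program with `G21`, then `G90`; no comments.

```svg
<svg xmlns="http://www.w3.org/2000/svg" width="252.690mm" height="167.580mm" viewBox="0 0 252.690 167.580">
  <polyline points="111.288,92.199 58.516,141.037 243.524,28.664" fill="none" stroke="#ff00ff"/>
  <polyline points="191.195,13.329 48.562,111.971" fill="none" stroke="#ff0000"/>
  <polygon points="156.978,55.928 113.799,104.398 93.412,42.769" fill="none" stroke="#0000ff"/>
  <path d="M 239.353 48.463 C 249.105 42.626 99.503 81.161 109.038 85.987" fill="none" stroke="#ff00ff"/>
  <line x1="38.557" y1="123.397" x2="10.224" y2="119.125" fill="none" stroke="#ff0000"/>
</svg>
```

Since the viewBox matches the mm dimensions, user units are millimetres directly. The only transform is the Y-flip y_m = 167.580 − y_svg.

Shape 1 is a open polyline drawn with `<polyline>`. Its stroke #ff00ff means cut at S965, F1217. After flipping Y the toolpath is (111.288,75.381) → (58.516,26.543) → (243.524,138.916).

Shape 2 is a line segment drawn with `<polyline>`. Its stroke #ff0000 means score at S437, F1876. After flipping Y the toolpath is (191.195,154.251) → (48.562,55.609).

Shape 3 is a regular polygon drawn with `<polygon>`. Its stroke #0000ff means engrave at S258, F4433. After flipping Y the toolpath is (156.978,111.652) → (113.799,63.182) → (93.412,124.811) → (156.978,111.652), returning to the start.

Shape 4 is a cubic bezier drawn with `<path>`. Its stroke #ff00ff means cut at S965, F1217. After flipping Y the toolpath is (239.353,119.117) → (221.765,116.395) → (174.277,104.354) → (126.749,90.313) → (109.038,81.593).

Shape 5 is a line segment drawn with `<line>`. Its stroke #ff0000 means score at S437, F1876. After flipping Y the toolpath is (38.557,44.183) → (10.224,48.455).

G21
G90
G00 X111.288 Y75.381
M3 S965
G1 X58.516 Y26.543 F1217
G1 X243.524 Y138.916
G00 X191.195 Y154.251
M3 S437
G1 X48.562 Y55.609 F1876
G00 X156.978 Y111.652
M3 S258
G1 X113.799 Y63.182 F4433
G1 X93.412 Y124.811
G1 X156.978 Y111.652
G00 X239.353 Y119.117
M3 S965
G1 X221.765 Y116.395 F1217
G1 X174.277 Y104.354
G1 X126.749 Y90.313
G1 X109.038 Y81.593
G00 X38.557 Y44.183
M3 S437
G1 X10.224 Y48.455 F1876
M5
G00 X0.000 Y0.000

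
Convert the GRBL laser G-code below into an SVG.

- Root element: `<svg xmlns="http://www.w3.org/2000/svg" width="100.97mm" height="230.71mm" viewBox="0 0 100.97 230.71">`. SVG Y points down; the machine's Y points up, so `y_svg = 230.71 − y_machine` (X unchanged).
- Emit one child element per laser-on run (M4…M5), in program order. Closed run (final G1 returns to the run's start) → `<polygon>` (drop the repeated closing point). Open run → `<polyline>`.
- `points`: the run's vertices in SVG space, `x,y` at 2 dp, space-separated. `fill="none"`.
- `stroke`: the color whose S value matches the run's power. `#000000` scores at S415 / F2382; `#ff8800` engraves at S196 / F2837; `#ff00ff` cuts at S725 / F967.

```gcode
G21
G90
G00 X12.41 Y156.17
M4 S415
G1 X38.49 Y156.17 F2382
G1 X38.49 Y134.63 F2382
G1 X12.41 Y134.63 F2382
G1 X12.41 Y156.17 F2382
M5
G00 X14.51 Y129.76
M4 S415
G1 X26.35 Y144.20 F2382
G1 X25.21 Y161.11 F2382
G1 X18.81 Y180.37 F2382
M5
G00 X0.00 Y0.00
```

y_svg = 230.71 − y_m. Every run uses S415, so all elements get stroke `#000000` (score).

[1] closed run; points: 12.41,74.54 38.49,74.54 38.49,96.08 12.41,96.08

[2] open run; points: 14.51,100.95 26.35,86.51 25.21,69.60 18.81,50.34

<svg xmlns="http://www.w3.org/2000/svg" width="100.97mm" height="230.71mm" viewBox="0 0 100.97 230.71">
  <polygon points="12.41,74.54 38.49,74.54 38.49,96.08 12.41,96.08" fill="none" stroke="#000000"/>
  <polyline points="14.51,100.95 26.35,86.51 25.21,69.60 18.81,50.34" fill="none" stroke="#000000"/>
</svg>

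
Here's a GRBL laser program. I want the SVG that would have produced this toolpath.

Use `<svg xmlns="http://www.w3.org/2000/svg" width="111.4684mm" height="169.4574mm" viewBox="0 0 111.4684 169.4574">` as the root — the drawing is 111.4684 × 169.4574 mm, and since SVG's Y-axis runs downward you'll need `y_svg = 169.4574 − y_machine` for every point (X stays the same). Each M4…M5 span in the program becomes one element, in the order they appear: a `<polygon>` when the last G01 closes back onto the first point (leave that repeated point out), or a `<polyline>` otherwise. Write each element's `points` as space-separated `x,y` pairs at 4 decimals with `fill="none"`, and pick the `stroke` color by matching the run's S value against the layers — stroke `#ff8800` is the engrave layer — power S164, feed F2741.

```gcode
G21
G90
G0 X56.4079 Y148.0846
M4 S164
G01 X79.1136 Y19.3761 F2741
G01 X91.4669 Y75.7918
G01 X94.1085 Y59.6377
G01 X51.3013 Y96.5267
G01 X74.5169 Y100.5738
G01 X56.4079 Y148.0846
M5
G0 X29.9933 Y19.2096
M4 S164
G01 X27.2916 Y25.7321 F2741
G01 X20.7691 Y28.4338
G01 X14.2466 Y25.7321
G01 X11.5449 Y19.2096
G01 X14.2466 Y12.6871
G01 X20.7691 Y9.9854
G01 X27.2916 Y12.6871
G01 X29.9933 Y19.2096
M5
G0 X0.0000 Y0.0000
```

y_svg = 169.4574 − y_m. Every run uses S164, so all elements get stroke `#ff8800` (engrave).

[1] closed run; points: 56.4079,21.3728 79.1136,150.0813 91.4669,93.6656 94.1085,109.8197 51.3013,72.9307 74.5169,68.8836

[2] closed run; points: 29.9933,150.2478 27.2916,143.7253 20.7691,141.0236 14.2466,143.7253 11.5449,150.2478 14.2466,156.7703 20.7691,159.4720 27.2916,156.7703

<svg xmlns="http://www.w3.org/2000/svg" width="111.4684mm" height="169.4574mm" viewBox="0 0 111.4684 169.4574">
  <polygon points="56.4079,21.3728 79.1136,150.0813 91.4669,93.6656 94.1085,109.8197 51.3013,72.9307 74.5169,68.8836" fill="none" stroke="#ff8800"/>
  <polygon points="29.9933,150.2478 27.2916,143.7253 20.7691,141.0236 14.2466,143.7253 11.5449,150.2478 14.2466,156.7703 20.7691,159.4720 27.2916,156.7703" fill="none" stroke="#ff8800"/>
</svg>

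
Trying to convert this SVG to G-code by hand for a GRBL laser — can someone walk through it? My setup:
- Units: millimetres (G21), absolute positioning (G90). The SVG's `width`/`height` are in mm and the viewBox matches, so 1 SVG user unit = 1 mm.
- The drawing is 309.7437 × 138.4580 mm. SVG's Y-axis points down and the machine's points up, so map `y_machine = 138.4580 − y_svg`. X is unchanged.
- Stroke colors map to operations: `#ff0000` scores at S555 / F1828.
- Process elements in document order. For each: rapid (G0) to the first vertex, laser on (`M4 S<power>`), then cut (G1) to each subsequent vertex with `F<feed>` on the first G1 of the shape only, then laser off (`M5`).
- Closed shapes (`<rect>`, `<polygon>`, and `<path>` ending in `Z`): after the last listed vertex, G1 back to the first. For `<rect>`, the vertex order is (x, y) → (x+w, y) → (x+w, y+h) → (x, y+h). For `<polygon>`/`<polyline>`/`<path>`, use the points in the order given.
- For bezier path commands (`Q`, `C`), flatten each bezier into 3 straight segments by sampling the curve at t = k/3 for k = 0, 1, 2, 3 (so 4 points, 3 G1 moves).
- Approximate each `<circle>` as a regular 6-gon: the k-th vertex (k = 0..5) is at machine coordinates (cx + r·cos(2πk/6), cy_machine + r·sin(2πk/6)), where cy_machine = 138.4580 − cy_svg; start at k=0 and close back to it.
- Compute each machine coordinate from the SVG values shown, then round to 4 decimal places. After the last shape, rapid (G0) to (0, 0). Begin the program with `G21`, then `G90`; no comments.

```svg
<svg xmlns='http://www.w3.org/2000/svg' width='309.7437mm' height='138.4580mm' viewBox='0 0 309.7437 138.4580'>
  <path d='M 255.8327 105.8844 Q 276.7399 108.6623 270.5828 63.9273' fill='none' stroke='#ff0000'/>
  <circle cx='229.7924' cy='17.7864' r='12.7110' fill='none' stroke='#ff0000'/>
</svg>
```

Since the viewBox matches the mm dimensions, user units are millimetres directly. The only transform is the Y-flip y_m = 138.4580 − y_svg.

Shape 1 is a quadratic bezier drawn with `<path>`. Its stroke #ff0000 means score at S555, F1828. After flipping Y the toolpath is (255.8327,32.5736) → (266.7637,36.0009) → (271.6804,49.9866) → (270.5828,74.5307).

Shape 2 is a circle drawn with `<circle>`. Its stroke #ff0000 means score at S555, F1828. After flipping Y the toolpath is (242.5034,120.6716) → (236.1479,131.6796) → (223.4369,131.6796) → (217.0814,120.6716) → (223.4369,109.6636) → (236.1479,109.6636) → (242.5034,120.6716), returning to the start.

G21
G90
G0 X255.8327 Y32.5736
M4 S555
G1 X266.7637 Y36.0009 F1828
G1 X271.6804 Y49.9866
G1 X270.5828 Y74.5307
M5
G0 X242.5034 Y120.6716
M4 S555
G1 X236.1479 Y131.6796 F1828
G1 X223.4369 Y131.6796
G1 X217.0814 Y120.6716
G1 X223.4369 Y109.6636
G1 X236.1479 Y109.6636
G1 X242.5034 Y120.6716
M5
G0 X0.0000 Y0.0000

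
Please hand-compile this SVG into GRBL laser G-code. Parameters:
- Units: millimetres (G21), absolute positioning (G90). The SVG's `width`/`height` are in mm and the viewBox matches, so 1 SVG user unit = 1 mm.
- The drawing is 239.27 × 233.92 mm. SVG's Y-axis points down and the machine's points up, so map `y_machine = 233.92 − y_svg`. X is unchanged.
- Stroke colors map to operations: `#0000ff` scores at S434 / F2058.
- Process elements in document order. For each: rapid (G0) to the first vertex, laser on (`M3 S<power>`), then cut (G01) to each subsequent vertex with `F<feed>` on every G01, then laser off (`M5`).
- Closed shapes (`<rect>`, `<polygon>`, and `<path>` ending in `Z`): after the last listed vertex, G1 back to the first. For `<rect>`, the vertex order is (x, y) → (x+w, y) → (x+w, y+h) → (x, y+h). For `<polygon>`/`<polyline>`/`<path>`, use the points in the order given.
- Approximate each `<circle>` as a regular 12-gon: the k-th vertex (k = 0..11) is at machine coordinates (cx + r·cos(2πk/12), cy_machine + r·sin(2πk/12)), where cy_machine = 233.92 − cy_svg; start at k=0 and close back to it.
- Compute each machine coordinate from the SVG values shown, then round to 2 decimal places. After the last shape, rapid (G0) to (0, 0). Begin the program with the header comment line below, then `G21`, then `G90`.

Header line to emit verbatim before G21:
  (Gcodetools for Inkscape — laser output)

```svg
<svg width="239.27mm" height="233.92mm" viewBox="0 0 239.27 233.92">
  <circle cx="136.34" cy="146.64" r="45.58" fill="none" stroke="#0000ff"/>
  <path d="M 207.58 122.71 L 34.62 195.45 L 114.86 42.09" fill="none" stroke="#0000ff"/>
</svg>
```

viewBox `0 0 239.27 233.92` with mm width/height → 1 unit = 1 mm. Flip: y_m = 233.92 − y_svg.

**Shape 1** — `<circle>` circle, stroke `#0000ff` → score (S434, F2058). Machine vertices: (181.92,87.28) → (175.81,110.07) → (159.13,126.75) → (136.34,132.86) → (113.55,126.75) → (96.87,110.07) → (90.76,87.28) → (96.87,64.49) → (113.55,47.81) → (136.34,41.70) → (159.13,47.81) → (175.81,64.49) → (181.92,87.28). Closed: final G1 returns to the first vertex.

**Shape 2** — `<path>` open polyline, stroke `#0000ff` → score (S434, F2058). Machine vertices: (207.58,111.21) → (34.62,38.47) → (114.86,191.83). Open path.

(Gcodetools for Inkscape — laser output)
G21
G90
G0 X181.92 Y87.28
M3 S434
G01 X175.81 Y110.07 F2058
G01 X159.13 Y126.75 F2058
G01 X136.34 Y132.86 F2058
G01 X113.55 Y126.75 F2058
G01 X96.87 Y110.07 F2058
G01 X90.76 Y87.28 F2058
G01 X96.87 Y64.49 F2058
G01 X113.55 Y47.81 F2058
G01 X136.34 Y41.70 F2058
G01 X159.13 Y47.81 F2058
G01 X175.81 Y64.49 F2058
G01 X181.92 Y87.28 F2058
M5
G0 X207.58 Y111.21
M3 S434
G01 X34.62 Y38.47 F2058
G01 X114.86 Y191.83 F2058
M5
G0 X0.00 Y0.00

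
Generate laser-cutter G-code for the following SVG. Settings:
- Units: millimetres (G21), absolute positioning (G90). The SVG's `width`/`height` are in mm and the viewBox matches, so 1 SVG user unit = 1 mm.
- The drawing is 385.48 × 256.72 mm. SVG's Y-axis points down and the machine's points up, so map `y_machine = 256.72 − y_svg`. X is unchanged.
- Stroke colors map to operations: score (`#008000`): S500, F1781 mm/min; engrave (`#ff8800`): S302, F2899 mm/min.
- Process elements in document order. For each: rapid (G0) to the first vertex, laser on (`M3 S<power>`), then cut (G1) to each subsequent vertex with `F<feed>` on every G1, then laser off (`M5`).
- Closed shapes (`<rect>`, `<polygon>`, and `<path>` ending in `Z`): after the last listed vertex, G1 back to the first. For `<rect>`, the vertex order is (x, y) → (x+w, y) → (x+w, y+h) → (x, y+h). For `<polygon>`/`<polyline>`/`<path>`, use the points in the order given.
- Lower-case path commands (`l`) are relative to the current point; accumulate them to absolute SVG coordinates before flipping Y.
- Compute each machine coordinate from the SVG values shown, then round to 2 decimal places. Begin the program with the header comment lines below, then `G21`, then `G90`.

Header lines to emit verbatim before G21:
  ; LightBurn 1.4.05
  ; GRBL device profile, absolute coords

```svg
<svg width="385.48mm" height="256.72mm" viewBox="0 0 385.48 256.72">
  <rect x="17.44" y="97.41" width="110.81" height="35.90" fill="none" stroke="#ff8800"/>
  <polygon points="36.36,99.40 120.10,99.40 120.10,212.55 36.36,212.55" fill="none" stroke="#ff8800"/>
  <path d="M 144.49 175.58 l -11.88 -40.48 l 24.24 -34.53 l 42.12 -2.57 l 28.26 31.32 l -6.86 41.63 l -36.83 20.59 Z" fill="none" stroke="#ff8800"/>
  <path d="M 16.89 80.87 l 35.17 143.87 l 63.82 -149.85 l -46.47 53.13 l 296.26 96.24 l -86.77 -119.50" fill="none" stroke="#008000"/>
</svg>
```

; LightBurn 1.4.05
; GRBL device profile, absolute coords
G21
G90
G0 X17.44 Y159.31
M3 S302
G1 X128.25 Y159.31 F2899
G1 X128.25 Y123.41 F2899
G1 X17.44 Y123.41 F2899
G1 X17.44 Y159.31 F2899
M5
G0 X36.36 Y157.32
M3 S302
G1 X120.10 Y157.32 F2899
G1 X120.10 Y44.17 F2899
G1 X36.36 Y44.17 F2899
G1 X36.36 Y157.32 F2899
M5
G0 X144.49 Y81.14
M3 S302
G1 X132.61 Y121.62 F2899
G1 X156.85 Y156.15 F2899
G1 X198.97 Y158.72 F2899
G1 X227.23 Y127.40 F2899
G1 X220.37 Y85.77 F2899
G1 X183.54 Y65.18 F2899
G1 X144.49 Y81.14 F2899
M5
G0 X16.89 Y175.85
M3 S500
G1 X52.06 Y31.98 F1781
G1 X115.88 Y181.83 F1781
G1 X69.41 Y128.70 F1781
G1 X365.67 Y32.46 F1781
G1 X278.90 Y151.96 F1781
M5

1 u = 1 mm; y_m = 256.72 − y.

[1] `<rect>` rectangle, #ff8800→engrave S302 F2899: (17.44,159.31) → (128.25,159.31) → (128.25,123.41) → (17.44,123.41) → (17.44,159.31) (closed)

[2] `<polygon>` rectangle, #ff8800→engrave S302 F2899: (36.36,157.32) → (120.10,157.32) → (120.10,44.17) → (36.36,44.17) → (36.36,157.32) (closed)

[3] `<path>` regular polygon, #ff8800→engrave S302 F2899: (144.49,81.14) → (132.61,121.62) → (156.85,156.15) → (198.97,158.72) → (227.23,127.40) → (220.37,85.77) → (183.54,65.18) → (144.49,81.14) (closed)

[4] `<path>` open polyline, #008000→score S500 F1781: (16.89,175.85) → (52.06,31.98) → (115.88,181.83) → (69.41,128.70) → (365.67,32.46) → (278.90,151.96)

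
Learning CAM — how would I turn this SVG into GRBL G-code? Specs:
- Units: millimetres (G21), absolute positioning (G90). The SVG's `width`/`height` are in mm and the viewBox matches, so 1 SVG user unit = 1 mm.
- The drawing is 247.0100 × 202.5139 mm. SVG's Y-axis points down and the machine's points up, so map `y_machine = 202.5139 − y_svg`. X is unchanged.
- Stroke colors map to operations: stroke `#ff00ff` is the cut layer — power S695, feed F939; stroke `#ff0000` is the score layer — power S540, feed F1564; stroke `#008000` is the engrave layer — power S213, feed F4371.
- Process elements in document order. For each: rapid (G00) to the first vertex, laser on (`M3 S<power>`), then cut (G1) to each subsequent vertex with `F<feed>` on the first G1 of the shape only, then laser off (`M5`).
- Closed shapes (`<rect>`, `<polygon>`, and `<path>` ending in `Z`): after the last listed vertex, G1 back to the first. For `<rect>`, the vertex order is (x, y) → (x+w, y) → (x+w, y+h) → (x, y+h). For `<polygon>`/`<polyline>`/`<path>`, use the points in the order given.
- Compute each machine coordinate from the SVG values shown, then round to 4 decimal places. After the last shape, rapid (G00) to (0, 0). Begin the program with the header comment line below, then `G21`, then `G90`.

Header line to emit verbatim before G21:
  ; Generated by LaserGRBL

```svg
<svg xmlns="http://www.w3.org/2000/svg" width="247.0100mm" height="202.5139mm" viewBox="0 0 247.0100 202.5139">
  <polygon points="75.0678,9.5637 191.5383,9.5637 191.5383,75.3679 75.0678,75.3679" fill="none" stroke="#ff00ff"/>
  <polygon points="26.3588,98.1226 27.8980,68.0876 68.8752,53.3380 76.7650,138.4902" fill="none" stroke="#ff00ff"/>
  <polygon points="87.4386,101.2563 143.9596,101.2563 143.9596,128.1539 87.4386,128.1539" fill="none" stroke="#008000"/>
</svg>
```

; Generated by LaserGRBL
G21
G90
G00 X75.0678 Y192.9502
M3 S695
G1 X191.5383 Y192.9502 F939
G1 X191.5383 Y127.1460
G1 X75.0678 Y127.1460
G1 X75.0678 Y192.9502
M5
G00 X26.3588 Y104.3913
M3 S695
G1 X27.8980 Y134.4263 F939
G1 X68.8752 Y149.1759
G1 X76.7650 Y64.0237
G1 X26.3588 Y104.3913
M5
G00 X87.4386 Y101.2576
M3 S213
G1 X143.9596 Y101.2576 F4371
G1 X143.9596 Y74.3600
G1 X87.4386 Y74.3600
G1 X87.4386 Y101.2576
M5
G00 X0.0000 Y0.0000

Since the viewBox matches the mm dimensions, user units are millimetres directly. The only transform is the Y-flip y_m = 202.5139 − y_svg.

Shape 1 is a rectangle drawn with `<polygon>`. Its stroke #ff00ff means cut at S695, F939. After flipping Y the toolpath is (75.0678,192.9502) → (191.5383,192.9502) → (191.5383,127.1460) → (75.0678,127.1460) → (75.0678,192.9502), returning to the start.

Shape 2 is a closed polygon drawn with `<polygon>`. Its stroke #ff00ff means cut at S695, F939. After flipping Y the toolpath is (26.3588,104.3913) → (27.8980,134.4263) → (68.8752,149.1759) → (76.7650,64.0237) → (26.3588,104.3913), returning to the start.

Shape 3 is a rectangle drawn with `<polygon>`. Its stroke #008000 means engrave at S213, F4371. After flipping Y the toolpath is (87.4386,101.2576) → (143.9596,101.2576) → (143.9596,74.3600) → (87.4386,74.3600) → (87.4386,101.2576), returning to the start.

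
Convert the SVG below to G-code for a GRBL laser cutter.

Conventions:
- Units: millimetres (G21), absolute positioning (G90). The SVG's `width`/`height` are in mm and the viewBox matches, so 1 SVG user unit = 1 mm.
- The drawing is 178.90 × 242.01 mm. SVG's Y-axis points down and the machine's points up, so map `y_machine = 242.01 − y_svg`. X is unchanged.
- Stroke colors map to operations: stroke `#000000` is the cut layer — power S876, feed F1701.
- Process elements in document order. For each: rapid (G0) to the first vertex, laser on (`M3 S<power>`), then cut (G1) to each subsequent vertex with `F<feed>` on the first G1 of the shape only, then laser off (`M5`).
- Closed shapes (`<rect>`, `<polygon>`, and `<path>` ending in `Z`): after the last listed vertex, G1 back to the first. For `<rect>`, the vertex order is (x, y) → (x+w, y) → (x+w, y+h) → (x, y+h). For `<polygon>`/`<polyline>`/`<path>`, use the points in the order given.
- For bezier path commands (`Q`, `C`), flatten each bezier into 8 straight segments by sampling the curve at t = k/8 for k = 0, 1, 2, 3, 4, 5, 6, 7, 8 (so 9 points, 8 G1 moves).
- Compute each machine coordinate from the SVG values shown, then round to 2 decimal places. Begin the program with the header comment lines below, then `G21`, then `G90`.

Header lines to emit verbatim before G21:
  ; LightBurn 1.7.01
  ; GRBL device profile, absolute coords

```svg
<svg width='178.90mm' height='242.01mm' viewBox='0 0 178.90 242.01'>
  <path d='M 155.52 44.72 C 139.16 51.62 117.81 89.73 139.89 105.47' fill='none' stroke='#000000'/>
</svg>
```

1 u = 1 mm; y_m = 242.01 − y.

[1] `<path>` cubic bezier, #000000→cut S876 F1701: (155.52,197.29) → (149.25,193.34) → (143.07,187.10) → (137.56,179.19) → (133.29,170.23) → (130.82,160.86) → (130.72,151.70) → (133.55,143.39) → (139.89,136.54)

; LightBurn 1.7.01
; GRBL device profile, absolute coords
G21
G90
G0 X155.52 Y197.29
M3 S876
G1 X149.25 Y193.34 F1701
G1 X143.07 Y187.10
G1 X137.56 Y179.19
G1 X133.29 Y170.23
G1 X130.82 Y160.86
G1 X130.72 Y151.70
G1 X133.55 Y143.39
G1 X139.89 Y136.54
M5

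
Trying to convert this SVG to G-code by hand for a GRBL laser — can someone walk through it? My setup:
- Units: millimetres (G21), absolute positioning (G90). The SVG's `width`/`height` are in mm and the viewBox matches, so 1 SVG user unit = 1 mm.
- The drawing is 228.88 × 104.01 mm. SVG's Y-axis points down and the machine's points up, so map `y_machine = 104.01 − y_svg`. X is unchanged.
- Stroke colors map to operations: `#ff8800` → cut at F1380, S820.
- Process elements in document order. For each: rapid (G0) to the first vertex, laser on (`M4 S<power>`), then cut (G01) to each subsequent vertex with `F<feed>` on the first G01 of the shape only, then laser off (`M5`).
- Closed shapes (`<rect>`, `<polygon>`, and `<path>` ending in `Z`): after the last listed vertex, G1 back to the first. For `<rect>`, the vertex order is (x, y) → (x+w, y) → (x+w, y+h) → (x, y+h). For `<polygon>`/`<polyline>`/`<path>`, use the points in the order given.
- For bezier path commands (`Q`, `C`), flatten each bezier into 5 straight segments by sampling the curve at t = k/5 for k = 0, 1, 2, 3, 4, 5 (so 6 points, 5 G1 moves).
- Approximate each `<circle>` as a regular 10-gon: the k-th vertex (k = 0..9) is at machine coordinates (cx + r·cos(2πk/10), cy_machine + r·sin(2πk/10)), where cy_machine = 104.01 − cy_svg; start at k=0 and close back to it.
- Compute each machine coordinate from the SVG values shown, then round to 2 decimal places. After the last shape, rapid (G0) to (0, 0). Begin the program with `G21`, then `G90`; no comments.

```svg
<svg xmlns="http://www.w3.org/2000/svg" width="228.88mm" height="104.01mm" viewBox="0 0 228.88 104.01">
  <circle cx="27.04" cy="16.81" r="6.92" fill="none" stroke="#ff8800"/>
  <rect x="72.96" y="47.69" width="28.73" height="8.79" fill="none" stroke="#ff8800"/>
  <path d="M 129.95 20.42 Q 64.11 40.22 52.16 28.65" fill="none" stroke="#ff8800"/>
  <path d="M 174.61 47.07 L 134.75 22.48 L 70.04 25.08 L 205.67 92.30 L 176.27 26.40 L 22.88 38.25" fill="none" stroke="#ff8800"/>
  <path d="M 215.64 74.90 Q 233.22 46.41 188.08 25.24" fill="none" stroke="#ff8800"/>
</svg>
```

G21
G90
G0 X33.96 Y87.20
M4 S820
G01 X32.64 Y91.27 F1380
G01 X29.18 Y93.78
G01 X24.90 Y93.78
G01 X21.44 Y91.27
G01 X20.12 Y87.20
G01 X21.44 Y83.13
G01 X24.90 Y80.62
G01 X29.18 Y80.62
G01 X32.64 Y83.13
G01 X33.96 Y87.20
M5
G0 X72.96 Y56.32
M4 S820
G01 X101.69 Y56.32 F1380
G01 X101.69 Y47.53
G01 X72.96 Y47.53
G01 X72.96 Y56.32
M5
G0 X129.95 Y83.59
M4 S820
G01 X105.77 Y76.92 F1380
G01 X85.90 Y72.77
G01 X70.34 Y71.12
G01 X59.10 Y71.99
G01 X52.16 Y75.36
M5
G0 X174.61 Y56.94
M4 S820
G01 X134.75 Y81.53 F1380
G01 X70.04 Y78.93
G01 X205.67 Y11.71
G01 X176.27 Y77.61
G01 X22.88 Y65.76
M5
G0 X215.64 Y29.11
M4 S820
G01 X220.16 Y40.21 F1380
G01 X219.67 Y50.73
G01 X214.16 Y60.66
G01 X203.63 Y70.01
G01 X188.08 Y78.77
M5
G0 X0.00 Y0.00

viewBox `0 0 228.88 104.01` with mm width/height → 1 unit = 1 mm. Flip: y_m = 104.01 − y_svg.

**Shape 1** — `<circle>` circle, stroke `#ff8800` → cut (S820, F1380). Machine vertices: (33.96,87.20) → (32.64,91.27) → (29.18,93.78) → (24.90,93.78) → (21.44,91.27) → (20.12,87.20) → (21.44,83.13) → (24.90,80.62) → (29.18,80.62) → (32.64,83.13) → (33.96,87.20). Closed: final G1 returns to the first vertex.

**Shape 2** — `<rect>` rectangle, stroke `#ff8800` → cut (S820, F1380). Machine vertices: (72.96,56.32) → (101.69,56.32) → (101.69,47.53) → (72.96,47.53) → (72.96,56.32). Closed: final G1 returns to the first vertex.

**Shape 3** — `<path>` quadratic bezier, stroke `#ff8800` → cut (S820, F1380). Control points (SVG): P0=(129.95,20.42), P1=(64.11,40.22), P2=(52.16,28.65); sampled at t=k/5. Machine vertices: (129.95,83.59) → (105.77,76.92) → (85.90,72.77) → (70.34,71.12) → (59.10,71.99) → (52.16,75.36). Open path.

**Shape 4** — `<path>` open polyline, stroke `#ff8800` → cut (S820, F1380). Machine vertices: (174.61,56.94) → (134.75,81.53) → (70.04,78.93) → (205.67,11.71) → (176.27,77.61) → (22.88,65.76). Open path.

**Shape 5** — `<path>` quadratic bezier, stroke `#ff8800` → cut (S820, F1380). Control points (SVG): P0=(215.64,74.90), P1=(233.22,46.41), P2=(188.08,25.24); sampled at t=k/5. Machine vertices: (215.64,29.11) → (220.16,40.21) → (219.67,50.73) → (214.16,60.66) → (203.63,70.01) → (188.08,78.77). Open path.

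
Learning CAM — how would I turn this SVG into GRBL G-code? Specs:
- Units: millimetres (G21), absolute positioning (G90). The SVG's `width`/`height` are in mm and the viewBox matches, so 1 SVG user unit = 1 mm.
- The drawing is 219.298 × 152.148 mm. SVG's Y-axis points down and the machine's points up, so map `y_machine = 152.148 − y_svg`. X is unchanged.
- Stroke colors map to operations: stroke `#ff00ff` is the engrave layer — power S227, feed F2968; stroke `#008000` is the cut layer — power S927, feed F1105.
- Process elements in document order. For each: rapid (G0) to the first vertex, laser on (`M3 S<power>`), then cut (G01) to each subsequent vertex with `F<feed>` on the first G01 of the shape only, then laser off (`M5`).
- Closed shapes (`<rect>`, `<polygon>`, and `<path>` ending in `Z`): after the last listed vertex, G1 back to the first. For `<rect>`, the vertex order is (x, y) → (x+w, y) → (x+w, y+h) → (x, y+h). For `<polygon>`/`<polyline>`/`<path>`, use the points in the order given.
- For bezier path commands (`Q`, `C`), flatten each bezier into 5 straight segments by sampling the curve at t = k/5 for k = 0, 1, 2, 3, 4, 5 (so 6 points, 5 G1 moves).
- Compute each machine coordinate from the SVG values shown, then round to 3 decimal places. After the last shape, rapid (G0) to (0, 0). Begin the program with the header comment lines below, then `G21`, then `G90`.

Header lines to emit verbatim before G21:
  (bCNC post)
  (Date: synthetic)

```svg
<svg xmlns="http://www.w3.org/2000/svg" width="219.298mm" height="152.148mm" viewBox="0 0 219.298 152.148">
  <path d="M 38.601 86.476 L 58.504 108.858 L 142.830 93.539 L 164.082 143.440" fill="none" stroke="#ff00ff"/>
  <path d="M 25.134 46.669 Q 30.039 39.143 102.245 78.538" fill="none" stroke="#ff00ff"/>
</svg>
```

viewBox `0 0 219.298 152.148` with mm width/height → 1 unit = 1 mm. Flip: y_m = 152.148 − y_svg.

**Shape 1** — `<path>` open polyline, stroke `#ff00ff` → engrave (S227, F2968). Machine vertices: (38.601,65.672) → (58.504,43.290) → (142.830,58.609) → (164.082,8.708). Open path.

**Shape 2** — `<path>` quadratic bezier, stroke `#ff00ff` → engrave (S227, F2968). Control points (SVG): P0=(25.134,46.669), P1=(30.039,39.143), P2=(102.245,78.538); sampled at t=k/5. Machine vertices: (25.134,105.479) → (29.788,106.613) → (39.826,103.992) → (55.248,97.619) → (76.055,87.491) → (102.245,73.610). Open path.

(bCNC post)
(Date: synthetic)
G21
G90
G0 X38.601 Y65.672
M3 S227
G01 X58.504 Y43.290 F2968
G01 X142.830 Y58.609
G01 X164.082 Y8.708
M5
G0 X25.134 Y105.479
M3 S227
G01 X29.788 Y106.613 F2968
G01 X39.826 Y103.992
G01 X55.248 Y97.619
G01 X76.055 Y87.491
G01 X102.245 Y73.610
M5
G0 X0.000 Y0.000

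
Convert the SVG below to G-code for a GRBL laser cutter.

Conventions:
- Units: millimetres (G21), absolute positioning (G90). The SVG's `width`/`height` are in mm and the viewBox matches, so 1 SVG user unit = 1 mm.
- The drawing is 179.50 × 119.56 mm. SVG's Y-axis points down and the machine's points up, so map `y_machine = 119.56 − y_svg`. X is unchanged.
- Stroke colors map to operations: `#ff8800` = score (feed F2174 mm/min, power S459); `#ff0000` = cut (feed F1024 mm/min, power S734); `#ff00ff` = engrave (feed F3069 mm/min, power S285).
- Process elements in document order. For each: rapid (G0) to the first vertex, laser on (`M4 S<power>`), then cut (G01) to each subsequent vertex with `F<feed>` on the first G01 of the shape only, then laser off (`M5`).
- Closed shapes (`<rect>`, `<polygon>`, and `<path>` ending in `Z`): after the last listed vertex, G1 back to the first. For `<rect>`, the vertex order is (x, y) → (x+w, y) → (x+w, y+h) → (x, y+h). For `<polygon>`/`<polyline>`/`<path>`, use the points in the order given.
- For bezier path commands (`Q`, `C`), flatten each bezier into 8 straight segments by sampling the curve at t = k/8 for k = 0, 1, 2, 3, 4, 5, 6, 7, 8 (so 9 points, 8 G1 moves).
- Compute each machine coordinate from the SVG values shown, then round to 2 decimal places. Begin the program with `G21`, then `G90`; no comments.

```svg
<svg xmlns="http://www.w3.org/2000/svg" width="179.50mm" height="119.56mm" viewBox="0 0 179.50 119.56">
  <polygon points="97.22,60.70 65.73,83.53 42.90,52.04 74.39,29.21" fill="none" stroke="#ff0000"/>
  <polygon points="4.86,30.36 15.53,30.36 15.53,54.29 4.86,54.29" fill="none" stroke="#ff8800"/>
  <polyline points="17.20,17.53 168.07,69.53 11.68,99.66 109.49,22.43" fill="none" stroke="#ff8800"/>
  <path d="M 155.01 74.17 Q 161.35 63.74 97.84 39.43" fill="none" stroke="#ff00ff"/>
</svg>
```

G21
G90
G0 X97.22 Y58.86
M4 S734
G01 X65.73 Y36.03 F1024
G01 X42.90 Y67.52
G01 X74.39 Y90.35
G01 X97.22 Y58.86
M5
G0 X4.86 Y89.20
M4 S459
G01 X15.53 Y89.20 F2174
G01 X15.53 Y65.27
G01 X4.86 Y65.27
G01 X4.86 Y89.20
M5
G0 X17.20 Y102.03
M4 S459
G01 X168.07 Y50.03 F2174
G01 X11.68 Y19.90
G01 X109.49 Y97.13
M5
G0 X155.01 Y45.39
M4 S285
G01 X155.50 Y48.21 F3069
G01 X153.81 Y51.47
G01 X149.94 Y55.16
G01 X143.89 Y59.29
G01 X135.65 Y63.85
G01 X125.23 Y68.84
G01 X112.63 Y74.27
G01 X97.84 Y80.13
M5

1 u = 1 mm; y_m = 119.56 − y.

[1] `<polygon>` regular polygon, #ff0000→cut S734 F1024: (97.22,58.86) → (65.73,36.03) → (42.90,67.52) → (74.39,90.35) → (97.22,58.86) (closed)

[2] `<polygon>` rectangle, #ff8800→score S459 F2174: (4.86,89.20) → (15.53,89.20) → (15.53,65.27) → (4.86,65.27) → (4.86,89.20) (closed)

[3] `<polyline>` open polyline, #ff8800→score S459 F2174: (17.20,102.03) → (168.07,50.03) → (11.68,19.90) → (109.49,97.13)

[4] `<path>` quadratic bezier, #ff00ff→engrave S285 F3069: (155.01,45.39) → (155.50,48.21) → (153.81,51.47) → (149.94,55.16) → (143.89,59.29) → (135.65,63.85) → (125.23,68.84) → (112.63,74.27) → (97.84,80.13)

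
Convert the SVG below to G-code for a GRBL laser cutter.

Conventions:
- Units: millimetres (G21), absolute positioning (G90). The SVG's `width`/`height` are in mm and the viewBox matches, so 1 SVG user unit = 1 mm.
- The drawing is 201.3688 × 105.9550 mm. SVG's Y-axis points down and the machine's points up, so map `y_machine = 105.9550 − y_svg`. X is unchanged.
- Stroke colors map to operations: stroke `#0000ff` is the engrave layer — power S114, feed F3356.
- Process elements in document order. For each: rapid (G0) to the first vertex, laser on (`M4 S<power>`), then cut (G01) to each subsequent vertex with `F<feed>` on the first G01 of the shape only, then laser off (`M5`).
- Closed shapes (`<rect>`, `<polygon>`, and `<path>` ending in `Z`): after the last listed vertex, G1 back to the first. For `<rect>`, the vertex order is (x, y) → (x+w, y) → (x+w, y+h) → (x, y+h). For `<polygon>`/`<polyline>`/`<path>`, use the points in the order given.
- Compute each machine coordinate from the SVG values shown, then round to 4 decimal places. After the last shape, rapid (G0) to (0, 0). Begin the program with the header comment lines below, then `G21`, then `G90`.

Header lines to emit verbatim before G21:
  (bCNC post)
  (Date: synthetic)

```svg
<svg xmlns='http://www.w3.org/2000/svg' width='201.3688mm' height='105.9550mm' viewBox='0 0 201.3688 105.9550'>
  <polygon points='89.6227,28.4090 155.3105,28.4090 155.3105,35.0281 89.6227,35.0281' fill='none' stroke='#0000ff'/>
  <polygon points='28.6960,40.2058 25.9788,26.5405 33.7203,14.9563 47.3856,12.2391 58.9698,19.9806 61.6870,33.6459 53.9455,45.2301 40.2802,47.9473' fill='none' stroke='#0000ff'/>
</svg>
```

(bCNC post)
(Date: synthetic)
G21
G90
G0 X89.6227 Y77.5460
M4 S114
G01 X155.3105 Y77.5460 F3356
G01 X155.3105 Y70.9269
G01 X89.6227 Y70.9269
G01 X89.6227 Y77.5460
M5
G0 X28.6960 Y65.7492
M4 S114
G01 X25.9788 Y79.4145 F3356
G01 X33.7203 Y90.9987
G01 X47.3856 Y93.7159
G01 X58.9698 Y85.9744
G01 X61.6870 Y72.3091
G01 X53.9455 Y60.7249
G01 X40.2802 Y58.0077
G01 X28.6960 Y65.7492
M5
G0 X0.0000 Y0.0000

Since the viewBox matches the mm dimensions, user units are millimetres directly. The only transform is the Y-flip y_m = 105.9550 − y_svg.

Shape 1 is a rectangle drawn with `<polygon>`. Its stroke #0000ff means engrave at S114, F3356. After flipping Y the toolpath is (89.6227,77.5460) → (155.3105,77.5460) → (155.3105,70.9269) → (89.6227,70.9269) → (89.6227,77.5460), returning to the start.

Shape 2 is a regular polygon drawn with `<polygon>`. Its stroke #0000ff means engrave at S114, F3356. After flipping Y the toolpath is (28.6960,65.7492) → (25.9788,79.4145) → (33.7203,90.9987) → (47.3856,93.7159) → (58.9698,85.9744) → (61.6870,72.3091) → (53.9455,60.7249) → (40.2802,58.0077) → (28.6960,65.7492), returning to the start.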